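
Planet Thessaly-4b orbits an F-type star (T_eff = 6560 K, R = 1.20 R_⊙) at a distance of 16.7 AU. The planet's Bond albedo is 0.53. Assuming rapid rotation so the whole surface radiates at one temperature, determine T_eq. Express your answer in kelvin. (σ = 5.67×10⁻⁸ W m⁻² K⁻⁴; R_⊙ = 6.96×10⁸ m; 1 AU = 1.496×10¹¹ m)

R_⋆ = 1.20 × 6.96×10⁸ = 8.35×10⁸ m.
d = 16.7 AU = 2.50×10¹² m.
L = 4πR_⋆²σT_⋆⁴ = 4π(8.35×10⁸)² × 5.67×10⁻⁸ × (6560)⁴ = 9.20×10²⁶ W.
S = L/(4πd²) = 11.7 W m⁻².
Energy balance: absorbed = emitted ⇒ πR²·S(1−A) = 4πR²·σT_eq⁴, so T_eq⁴ = S(1−A)/(4σ).
T_eq = [11.7 × 0.47 / (4 × 5.67×10⁻⁸)]^(1/4) = (2.43×10⁷)^(1/4) = 70.2 K.

T_eq ≈ 70.2 K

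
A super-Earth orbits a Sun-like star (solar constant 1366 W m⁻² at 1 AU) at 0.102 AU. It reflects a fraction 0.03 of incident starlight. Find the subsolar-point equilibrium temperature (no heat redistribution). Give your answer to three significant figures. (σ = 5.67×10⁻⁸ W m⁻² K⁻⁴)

T_ss ≈ 1220 K

Flux at 0.102 AU: S = 1366/0.102² = 1.31×10⁵ W m⁻².
At the subsolar point the surface absorbs S(1−A) and emits σT⁴ per unit area — no factor of 4, since only the local patch is in balance.
T = [1.31×10⁵ × 0.97 / 5.67×10⁻⁸]^(1/4) = (2.25×10¹²)^(1/4) = 1220 K.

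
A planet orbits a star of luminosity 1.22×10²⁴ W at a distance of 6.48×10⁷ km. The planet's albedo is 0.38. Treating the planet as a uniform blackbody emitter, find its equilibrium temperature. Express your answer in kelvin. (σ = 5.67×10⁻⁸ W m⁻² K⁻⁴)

T_eq ≈ 89.2 K

d = 6.48×10⁷ km = 6.48×10¹⁰ m.
Flux: S = L/(4πd²) = 1.22×10²⁴/(4π×(6.48×10¹⁰)²) = 23.1 W m⁻².
Energy balance: absorbed = emitted ⇒ πR²·S(1−A) = 4πR²·σT_eq⁴, so T_eq⁴ = S(1−A)/(4σ).
T_eq = [23.1 × 0.62 / (4 × 5.67×10⁻⁸)]^(1/4) = (6.32×10⁷)^(1/4) = 89.2 K.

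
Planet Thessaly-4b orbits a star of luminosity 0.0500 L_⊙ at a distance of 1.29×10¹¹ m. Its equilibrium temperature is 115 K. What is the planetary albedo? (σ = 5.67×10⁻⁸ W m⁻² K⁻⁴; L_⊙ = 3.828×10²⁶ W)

L = 0.0500 × 3.828×10²⁶ = 1.91×10²⁵ W.
Flux: S = L/(4πd²) = 1.91×10²⁵/(4π×(1.29×10¹¹)²) = 91.5 W m⁻².
From T_eq⁴ = S(1−A)/(4σ): 1−A = 4σT_eq⁴/S.
1−A = 4 × 5.67×10⁻⁸ × (115)⁴ / 91.5 = 0.433.

A ≈ 0.57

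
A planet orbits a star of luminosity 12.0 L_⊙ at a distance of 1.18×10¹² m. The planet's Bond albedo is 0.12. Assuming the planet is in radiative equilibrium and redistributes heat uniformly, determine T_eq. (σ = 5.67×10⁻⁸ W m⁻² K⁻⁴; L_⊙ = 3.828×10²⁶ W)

L = 12.0 × 3.828×10²⁶ = 4.59×10²⁷ W.
Flux: S = L/(4πd²) = 4.59×10²⁷/(4π×(1.18×10¹²)²) = 263 W m⁻².
Energy balance: absorbed = emitted ⇒ πR²·S(1−A) = 4πR²·σT_eq⁴, so T_eq⁴ = S(1−A)/(4σ).
T_eq = [263 × 0.88 / (4 × 5.67×10⁻⁸)]^(1/4) = (1.02×10⁹)^(1/4) = 179 K.

T_eq ≈ 179 K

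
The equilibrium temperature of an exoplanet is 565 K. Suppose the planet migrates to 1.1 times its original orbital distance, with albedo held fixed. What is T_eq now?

T_eq ≈ 539 K

T_eq ∝ L^(1/4) · d^(−1/2).
T′ = 565 / 1.1^(1/2) = 539 K.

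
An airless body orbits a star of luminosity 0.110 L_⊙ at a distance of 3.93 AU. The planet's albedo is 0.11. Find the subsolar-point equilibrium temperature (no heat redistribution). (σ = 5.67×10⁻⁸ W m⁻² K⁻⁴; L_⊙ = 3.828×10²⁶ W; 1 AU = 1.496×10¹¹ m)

T_ss ≈ 111 K

d = 3.93 AU = 5.88×10¹¹ m.
L = 0.110 × 3.828×10²⁶ = 4.21×10²⁵ W.
Flux: S = L/(4πd²) = 4.21×10²⁵/(4π×(5.88×10¹¹)²) = 9.69 W m⁻².
At the subsolar point the surface absorbs S(1−A) and emits σT⁴ per unit area — no factor of 4, since only the local patch is in balance.
T = [9.69 × 0.89 / 5.67×10⁻⁸]^(1/4) = (1.52×10⁸)^(1/4) = 111 K.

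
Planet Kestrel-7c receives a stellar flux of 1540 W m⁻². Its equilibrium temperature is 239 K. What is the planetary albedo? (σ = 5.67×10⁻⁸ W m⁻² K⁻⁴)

From T_eq⁴ = S(1−A)/(4σ): 1−A = 4σT_eq⁴/S.
1−A = 4 × 5.67×10⁻⁸ × (239)⁴ / 1540 = 0.481.

A ≈ 0.52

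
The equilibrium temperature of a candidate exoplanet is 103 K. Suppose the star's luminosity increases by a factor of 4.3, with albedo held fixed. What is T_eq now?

T_eq ≈ 148 K

T_eq ∝ L^(1/4) · d^(−1/2).
T′ = 103 × 4.3^(1/4) = 148 K.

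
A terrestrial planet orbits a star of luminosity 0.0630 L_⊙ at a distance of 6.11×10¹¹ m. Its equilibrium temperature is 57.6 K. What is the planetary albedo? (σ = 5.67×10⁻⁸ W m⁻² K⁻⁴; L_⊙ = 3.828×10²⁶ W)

L = 0.0630 × 3.828×10²⁶ = 2.41×10²⁵ W.
Flux: S = L/(4πd²) = 2.41×10²⁵/(4π×(6.11×10¹¹)²) = 5.14 W m⁻².
From T_eq⁴ = S(1−A)/(4σ): 1−A = 4σT_eq⁴/S.
1−A = 4 × 5.67×10⁻⁸ × (57.6)⁴ / 5.14 = 0.486.

A ≈ 0.51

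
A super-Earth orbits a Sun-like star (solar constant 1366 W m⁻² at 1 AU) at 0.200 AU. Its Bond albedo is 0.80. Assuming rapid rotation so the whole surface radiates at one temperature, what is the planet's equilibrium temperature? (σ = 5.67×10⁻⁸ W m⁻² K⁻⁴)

Flux at 0.200 AU: S = 1366/0.200² = 3.41×10⁴ W m⁻².
Energy balance: absorbed = emitted ⇒ πR²·S(1−A) = 4πR²·σT_eq⁴, so T_eq⁴ = S(1−A)/(4σ).
T_eq = [3.41×10⁴ × 0.20 / (4 × 5.67×10⁻⁸)]^(1/4) = (3.01×10¹⁰)^(1/4) = 417 K.

T_eq ≈ 417 K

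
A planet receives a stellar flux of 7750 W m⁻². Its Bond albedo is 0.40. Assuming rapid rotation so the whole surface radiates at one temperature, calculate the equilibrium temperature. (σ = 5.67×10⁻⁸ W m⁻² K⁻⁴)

T_eq ≈ 378 K

Energy balance: absorbed = emitted ⇒ πR²·S(1−A) = 4πR²·σT_eq⁴, so T_eq⁴ = S(1−A)/(4σ).
T_eq = [7750 × 0.60 / (4 × 5.67×10⁻⁸)]^(1/4) = (2.05×10¹⁰)^(1/4) = 378 K.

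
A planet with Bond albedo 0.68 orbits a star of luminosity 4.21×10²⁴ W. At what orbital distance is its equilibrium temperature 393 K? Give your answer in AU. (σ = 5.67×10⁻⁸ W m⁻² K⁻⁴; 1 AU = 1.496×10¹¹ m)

From T_eq⁴ = L(1−A)/(16πσd²): d = √[L(1−A)/(16πσT_eq⁴)].
d = √[4.21×10²⁴ × 0.32 / (16π × 5.67×10⁻⁸ × (393)⁴)] = 4.45×10⁹ m = 0.0298 AU.

d ≈ 0.0298 AU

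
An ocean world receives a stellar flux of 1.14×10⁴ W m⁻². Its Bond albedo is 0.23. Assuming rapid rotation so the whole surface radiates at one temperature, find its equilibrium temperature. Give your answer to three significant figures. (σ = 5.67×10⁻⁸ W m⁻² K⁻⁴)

Energy balance: absorbed = emitted ⇒ πR²·S(1−A) = 4πR²·σT_eq⁴, so T_eq⁴ = S(1−A)/(4σ).
T_eq = [1.14×10⁴ × 0.77 / (4 × 5.67×10⁻⁸)]^(1/4) = (3.87×10¹⁰)^(1/4) = 444 K.

T_eq ≈ 444 K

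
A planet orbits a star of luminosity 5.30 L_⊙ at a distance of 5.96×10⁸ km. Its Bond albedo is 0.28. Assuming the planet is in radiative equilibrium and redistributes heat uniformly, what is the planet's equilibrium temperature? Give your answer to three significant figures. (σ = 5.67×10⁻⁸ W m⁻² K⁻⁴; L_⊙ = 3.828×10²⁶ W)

d = 5.96×10⁸ km = 5.96×10¹¹ m.
L = 5.30 × 3.828×10²⁶ = 2.03×10²⁷ W.
Flux: S = L/(4πd²) = 2.03×10²⁷/(4π×(5.96×10¹¹)²) = 455 W m⁻².
Energy balance: absorbed = emitted ⇒ πR²·S(1−A) = 4πR²·σT_eq⁴, so T_eq⁴ = S(1−A)/(4σ).
T_eq = [455 × 0.72 / (4 × 5.67×10⁻⁸)]^(1/4) = (1.44×10⁹)^(1/4) = 195 K.

T_eq ≈ 195 K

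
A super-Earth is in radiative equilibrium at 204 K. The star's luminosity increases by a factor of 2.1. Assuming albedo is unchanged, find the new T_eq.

T_eq ≈ 246 K

T_eq ∝ L^(1/4) · d^(−1/2).
T′ = 204 × 2.1^(1/4) = 246 K.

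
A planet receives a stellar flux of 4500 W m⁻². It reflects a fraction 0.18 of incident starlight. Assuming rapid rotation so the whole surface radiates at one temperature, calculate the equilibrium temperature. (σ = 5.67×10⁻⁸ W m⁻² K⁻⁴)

Energy balance: absorbed = emitted ⇒ πR²·S(1−A) = 4πR²·σT_eq⁴, so T_eq⁴ = S(1−A)/(4σ).
T_eq = [4500 × 0.82 / (4 × 5.67×10⁻⁸)]^(1/4) = (1.63×10¹⁰)^(1/4) = 357 K.

T_eq ≈ 357 K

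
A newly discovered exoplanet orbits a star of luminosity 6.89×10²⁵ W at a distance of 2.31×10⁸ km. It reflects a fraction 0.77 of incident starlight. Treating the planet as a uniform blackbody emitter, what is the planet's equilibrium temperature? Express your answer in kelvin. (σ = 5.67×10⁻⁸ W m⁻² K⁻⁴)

d = 2.31×10⁸ km = 2.31×10¹¹ m.
Flux: S = L/(4πd²) = 6.89×10²⁵/(4π×(2.31×10¹¹)²) = 103 W m⁻².
Energy balance: absorbed = emitted ⇒ πR²·S(1−A) = 4πR²·σT_eq⁴, so T_eq⁴ = S(1−A)/(4σ).
T_eq = [103 × 0.23 / (4 × 5.67×10⁻⁸)]^(1/4) = (1.04×10⁸)^(1/4) = 101 K.

T_eq ≈ 101 K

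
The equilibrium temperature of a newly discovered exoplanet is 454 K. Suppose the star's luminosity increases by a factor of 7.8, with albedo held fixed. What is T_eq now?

T_eq ≈ 759 K

T_eq ∝ L^(1/4) · d^(−1/2).
T′ = 454 × 7.8^(1/4) = 759 K.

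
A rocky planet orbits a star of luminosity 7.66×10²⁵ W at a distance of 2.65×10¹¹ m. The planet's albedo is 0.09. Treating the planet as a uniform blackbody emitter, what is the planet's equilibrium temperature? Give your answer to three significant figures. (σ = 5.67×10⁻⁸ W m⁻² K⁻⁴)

Flux: S = L/(4πd²) = 7.66×10²⁵/(4π×(2.65×10¹¹)²) = 86.8 W m⁻².
Energy balance: absorbed = emitted ⇒ πR²·S(1−A) = 4πR²·σT_eq⁴, so T_eq⁴ = S(1−A)/(4σ).
T_eq = [86.8 × 0.91 / (4 × 5.67×10⁻⁸)]^(1/4) = (3.48×10⁸)^(1/4) = 137 K.

T_eq ≈ 137 K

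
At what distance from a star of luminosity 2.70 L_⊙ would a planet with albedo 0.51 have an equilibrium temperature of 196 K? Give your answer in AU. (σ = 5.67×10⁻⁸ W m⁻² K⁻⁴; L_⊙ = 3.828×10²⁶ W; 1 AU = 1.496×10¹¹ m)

d ≈ 2.32 AU

L = 2.70 × 3.828×10²⁶ = 1.03×10²⁷ W.
From T_eq⁴ = L(1−A)/(16πσd²): d = √[L(1−A)/(16πσT_eq⁴)].
d = √[1.03×10²⁷ × 0.49 / (16π × 5.67×10⁻⁸ × (196)⁴)] = 3.47×10¹¹ m = 2.32 AU.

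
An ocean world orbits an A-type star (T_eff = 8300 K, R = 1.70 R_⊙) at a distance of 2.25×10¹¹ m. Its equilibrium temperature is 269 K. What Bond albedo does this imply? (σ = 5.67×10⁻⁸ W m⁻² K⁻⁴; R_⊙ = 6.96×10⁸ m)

R_⋆ = 1.70 × 6.96×10⁸ = 1.18×10⁹ m.
L = 4πR_⋆²σT_⋆⁴ = 4π(1.18×10⁹)² × 5.67×10⁻⁸ × (8300)⁴ = 4.73×10²⁷ W.
S = L/(4πd²) = 7440 W m⁻².
From T_eq⁴ = S(1−A)/(4σ): 1−A = 4σT_eq⁴/S.
1−A = 4 × 5.67×10⁻⁸ × (269)⁴ / 7440 = 0.160.

A ≈ 0.84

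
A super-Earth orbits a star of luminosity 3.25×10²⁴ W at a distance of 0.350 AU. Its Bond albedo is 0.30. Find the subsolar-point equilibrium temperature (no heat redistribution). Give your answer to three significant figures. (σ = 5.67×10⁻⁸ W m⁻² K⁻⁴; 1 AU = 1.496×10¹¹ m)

T_ss ≈ 185 K

d = 0.350 AU = 5.24×10¹⁰ m.
Flux: S = L/(4πd²) = 3.25×10²⁴/(4π×(5.24×10¹⁰)²) = 94.3 W m⁻².
At the subsolar point the surface absorbs S(1−A) and emits σT⁴ per unit area — no factor of 4, since only the local patch is in balance.
T = [94.3 × 0.70 / 5.67×10⁻⁸]^(1/4) = (1.16×10⁹)^(1/4) = 185 K.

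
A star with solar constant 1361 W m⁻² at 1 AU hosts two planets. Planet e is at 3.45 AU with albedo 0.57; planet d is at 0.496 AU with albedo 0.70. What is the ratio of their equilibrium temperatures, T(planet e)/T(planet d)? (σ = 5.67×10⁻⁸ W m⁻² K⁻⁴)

T₁/T₂ ≈ 0.415

T_eq = [S₀(1−A)/(4σd²)]^(1/4), so T ∝ (1−A)^(1/4) / √d.
T₁ = [1361×0.43/(4×5.67×10⁻⁸×3.45²)]^(1/4) = 121.34 K.
T₂ = [1361×0.30/(4×5.67×10⁻⁸×0.496²)]^(1/4) = 292.48 K.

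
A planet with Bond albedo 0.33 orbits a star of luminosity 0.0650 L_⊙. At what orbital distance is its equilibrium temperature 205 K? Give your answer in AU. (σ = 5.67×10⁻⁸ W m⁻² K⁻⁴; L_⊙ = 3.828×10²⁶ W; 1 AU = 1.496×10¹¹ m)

d ≈ 0.385 AU

L = 0.0650 × 3.828×10²⁶ = 2.49×10²⁵ W.
From T_eq⁴ = L(1−A)/(16πσd²): d = √[L(1−A)/(16πσT_eq⁴)].
d = √[2.49×10²⁵ × 0.67 / (16π × 5.67×10⁻⁸ × (205)⁴)] = 5.76×10¹⁰ m = 0.385 AU.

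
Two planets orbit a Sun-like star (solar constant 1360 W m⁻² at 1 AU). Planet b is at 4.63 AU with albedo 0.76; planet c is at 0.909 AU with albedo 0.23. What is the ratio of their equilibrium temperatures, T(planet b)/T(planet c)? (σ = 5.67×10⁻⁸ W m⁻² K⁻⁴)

T₁/T₂ ≈ 0.331

T_eq = [S₀(1−A)/(4σd²)]^(1/4), so T ∝ (1−A)^(1/4) / √d.
T₁ = [1360×0.24/(4×5.67×10⁻⁸×4.63²)]^(1/4) = 90.52 K.
T₂ = [1360×0.77/(4×5.67×10⁻⁸×0.909²)]^(1/4) = 273.41 K.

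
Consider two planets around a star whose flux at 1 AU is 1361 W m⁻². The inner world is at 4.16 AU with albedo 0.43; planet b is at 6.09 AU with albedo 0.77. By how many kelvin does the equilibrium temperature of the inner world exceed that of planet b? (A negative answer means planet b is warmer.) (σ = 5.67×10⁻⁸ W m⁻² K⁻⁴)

T_eq = [S₀(1−A)/(4σd²)]^(1/4), so T ∝ (1−A)^(1/4) / √d.
T₁ = [1361×0.57/(4×5.67×10⁻⁸×4.16²)]^(1/4) = 118.57 K.
T₂ = [1361×0.23/(4×5.67×10⁻⁸×6.09²)]^(1/4) = 78.10 K.

ΔT ≈ 40.5 K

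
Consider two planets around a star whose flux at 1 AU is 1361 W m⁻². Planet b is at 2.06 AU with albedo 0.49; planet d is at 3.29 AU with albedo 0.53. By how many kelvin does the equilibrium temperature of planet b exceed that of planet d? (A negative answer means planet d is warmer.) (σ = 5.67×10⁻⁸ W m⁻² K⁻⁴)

T_eq = [S₀(1−A)/(4σd²)]^(1/4), so T ∝ (1−A)^(1/4) / √d.
T₁ = [1361×0.51/(4×5.67×10⁻⁸×2.06²)]^(1/4) = 163.87 K.
T₂ = [1361×0.47/(4×5.67×10⁻⁸×3.29²)]^(1/4) = 127.05 K.

ΔT ≈ 36.8 K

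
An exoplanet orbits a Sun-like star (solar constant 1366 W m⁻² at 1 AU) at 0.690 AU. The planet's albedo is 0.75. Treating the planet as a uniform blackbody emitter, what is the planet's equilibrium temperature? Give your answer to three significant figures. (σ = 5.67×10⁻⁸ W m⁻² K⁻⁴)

Flux at 0.690 AU: S = 1366/0.690² = 2870 W m⁻².
Energy balance: absorbed = emitted ⇒ πR²·S(1−A) = 4πR²·σT_eq⁴, so T_eq⁴ = S(1−A)/(4σ).
T_eq = [2870 × 0.25 / (4 × 5.67×10⁻⁸)]^(1/4) = (3.16×10⁹)^(1/4) = 237 K.

T_eq ≈ 237 K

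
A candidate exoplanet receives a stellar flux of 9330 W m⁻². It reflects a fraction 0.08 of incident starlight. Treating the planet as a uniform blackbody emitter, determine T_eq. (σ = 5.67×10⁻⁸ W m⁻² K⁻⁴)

T_eq ≈ 441 K

Energy balance: absorbed = emitted ⇒ πR²·S(1−A) = 4πR²·σT_eq⁴, so T_eq⁴ = S(1−A)/(4σ).
T_eq = [9330 × 0.92 / (4 × 5.67×10⁻⁸)]^(1/4) = (3.78×10¹⁰)^(1/4) = 441 K.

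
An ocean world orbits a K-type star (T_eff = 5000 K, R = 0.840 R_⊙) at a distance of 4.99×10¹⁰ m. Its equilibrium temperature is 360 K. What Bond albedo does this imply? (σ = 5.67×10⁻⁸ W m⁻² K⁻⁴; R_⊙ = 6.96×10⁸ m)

A ≈ 0.22

R_⋆ = 0.840 × 6.96×10⁸ = 5.85×10⁸ m.
L = 4πR_⋆²σT_⋆⁴ = 4π(5.85×10⁸)² × 5.67×10⁻⁸ × (5000)⁴ = 1.52×10²⁶ W.
S = L/(4πd²) = 4860 W m⁻².
From T_eq⁴ = S(1−A)/(4σ): 1−A = 4σT_eq⁴/S.
1−A = 4 × 5.67×10⁻⁸ × (360)⁴ / 4860 = 0.783.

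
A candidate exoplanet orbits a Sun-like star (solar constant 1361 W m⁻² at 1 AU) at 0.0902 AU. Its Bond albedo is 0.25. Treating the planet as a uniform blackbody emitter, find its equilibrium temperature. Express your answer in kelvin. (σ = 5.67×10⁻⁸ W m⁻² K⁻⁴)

Flux at 0.0902 AU: S = 1361/0.0902² = 1.67×10⁵ W m⁻².
Energy balance: absorbed = emitted ⇒ πR²·S(1−A) = 4πR²·σT_eq⁴, so T_eq⁴ = S(1−A)/(4σ).
T_eq = [1.67×10⁵ × 0.75 / (4 × 5.67×10⁻⁸)]^(1/4) = (5.53×10¹¹)^(1/4) = 862 K.

T_eq ≈ 862 K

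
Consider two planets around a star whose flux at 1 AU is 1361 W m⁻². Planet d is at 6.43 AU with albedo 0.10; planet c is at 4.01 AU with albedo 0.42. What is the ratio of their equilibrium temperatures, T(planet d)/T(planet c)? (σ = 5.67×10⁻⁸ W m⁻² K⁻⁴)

T_eq = [S₀(1−A)/(4σd²)]^(1/4), so T ∝ (1−A)^(1/4) / √d.
T₁ = [1361×0.90/(4×5.67×10⁻⁸×6.43²)]^(1/4) = 106.91 K.
T₂ = [1361×0.58/(4×5.67×10⁻⁸×4.01²)]^(1/4) = 121.29 K.

T₁/T₂ ≈ 0.881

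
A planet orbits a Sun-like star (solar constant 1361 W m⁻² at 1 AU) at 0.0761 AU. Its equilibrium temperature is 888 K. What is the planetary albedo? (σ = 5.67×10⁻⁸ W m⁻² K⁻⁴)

Flux at 0.0761 AU: S = 1361/0.0761² = 2.35×10⁵ W m⁻².
From T_eq⁴ = S(1−A)/(4σ): 1−A = 4σT_eq⁴/S.
1−A = 4 × 5.67×10⁻⁸ × (888)⁴ / 2.35×10⁵ = 0.600.

A ≈ 0.40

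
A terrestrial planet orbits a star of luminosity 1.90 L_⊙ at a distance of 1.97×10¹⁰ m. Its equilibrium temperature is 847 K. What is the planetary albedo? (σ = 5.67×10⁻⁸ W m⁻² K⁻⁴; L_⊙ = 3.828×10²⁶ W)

L = 1.90 × 3.828×10²⁶ = 7.27×10²⁶ W.
Flux: S = L/(4πd²) = 7.27×10²⁶/(4π×(1.97×10¹⁰)²) = 1.49×10⁵ W m⁻².
From T_eq⁴ = S(1−A)/(4σ): 1−A = 4σT_eq⁴/S.
1−A = 4 × 5.67×10⁻⁸ × (847)⁴ / 1.49×10⁵ = 0.783.

A ≈ 0.22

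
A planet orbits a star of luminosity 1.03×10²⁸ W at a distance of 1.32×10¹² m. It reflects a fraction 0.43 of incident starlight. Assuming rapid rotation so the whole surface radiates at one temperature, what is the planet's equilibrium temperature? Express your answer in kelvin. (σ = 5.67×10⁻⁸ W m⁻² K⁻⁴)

T_eq ≈ 185 K

Flux: S = L/(4πd²) = 1.03×10²⁸/(4π×(1.32×10¹²)²) = 470 W m⁻².
Energy balance: absorbed = emitted ⇒ πR²·S(1−A) = 4πR²·σT_eq⁴, so T_eq⁴ = S(1−A)/(4σ).
T_eq = [470 × 0.57 / (4 × 5.67×10⁻⁸)]^(1/4) = (1.18×10⁹)^(1/4) = 185 K.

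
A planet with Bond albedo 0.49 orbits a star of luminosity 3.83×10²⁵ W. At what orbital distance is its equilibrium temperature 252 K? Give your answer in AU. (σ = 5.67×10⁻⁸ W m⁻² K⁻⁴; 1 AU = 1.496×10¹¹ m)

From T_eq⁴ = L(1−A)/(16πσd²): d = √[L(1−A)/(16πσT_eq⁴)].
d = √[3.83×10²⁵ × 0.51 / (16π × 5.67×10⁻⁸ × (252)⁴)] = 4.12×10¹⁰ m = 0.276 AU.

d ≈ 0.276 AU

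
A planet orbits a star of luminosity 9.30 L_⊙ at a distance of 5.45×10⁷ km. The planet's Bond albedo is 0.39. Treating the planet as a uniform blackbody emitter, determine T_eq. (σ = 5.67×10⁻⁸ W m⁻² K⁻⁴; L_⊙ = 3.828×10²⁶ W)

T_eq ≈ 712 K

d = 5.45×10⁷ km = 5.45×10¹⁰ m.
L = 9.30 × 3.828×10²⁶ = 3.56×10²⁷ W.
Flux: S = L/(4πd²) = 3.56×10²⁷/(4π×(5.45×10¹⁰)²) = 9.54×10⁴ W m⁻².
Energy balance: absorbed = emitted ⇒ πR²·S(1−A) = 4πR²·σT_eq⁴, so T_eq⁴ = S(1−A)/(4σ).
T_eq = [9.54×10⁴ × 0.61 / (4 × 5.67×10⁻⁸)]^(1/4) = (2.57×10¹¹)^(1/4) = 712 K.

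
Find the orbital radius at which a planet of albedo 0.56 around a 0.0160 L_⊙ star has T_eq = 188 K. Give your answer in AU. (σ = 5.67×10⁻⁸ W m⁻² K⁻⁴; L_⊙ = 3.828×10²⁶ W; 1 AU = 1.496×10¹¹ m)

d ≈ 0.184 AU

L = 0.0160 × 3.828×10²⁶ = 6.12×10²⁴ W.
From T_eq⁴ = L(1−A)/(16πσd²): d = √[L(1−A)/(16πσT_eq⁴)].
d = √[6.12×10²⁴ × 0.44 / (16π × 5.67×10⁻⁸ × (188)⁴)] = 2.75×10¹⁰ m = 0.184 AU.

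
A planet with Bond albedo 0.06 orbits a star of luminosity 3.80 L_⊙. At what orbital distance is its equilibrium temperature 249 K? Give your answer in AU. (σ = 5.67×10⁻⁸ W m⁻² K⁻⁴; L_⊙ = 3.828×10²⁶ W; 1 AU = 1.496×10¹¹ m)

L = 3.80 × 3.828×10²⁶ = 1.45×10²⁷ W.
From T_eq⁴ = L(1−A)/(16πσd²): d = √[L(1−A)/(16πσT_eq⁴)].
d = √[1.45×10²⁷ × 0.94 / (16π × 5.67×10⁻⁸ × (249)⁴)] = 3.53×10¹¹ m = 2.36 AU.

d ≈ 2.36 AU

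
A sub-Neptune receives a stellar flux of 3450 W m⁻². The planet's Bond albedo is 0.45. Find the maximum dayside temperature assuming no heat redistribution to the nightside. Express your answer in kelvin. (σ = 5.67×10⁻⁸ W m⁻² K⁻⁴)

With no redistribution each surface element balances locally: S(1−A) = σT⁴.
T = [3450 × 0.55 / 5.67×10⁻⁸]^(1/4) = (3.35×10¹⁰)^(1/4) = 428 K.

T_ss ≈ 428 K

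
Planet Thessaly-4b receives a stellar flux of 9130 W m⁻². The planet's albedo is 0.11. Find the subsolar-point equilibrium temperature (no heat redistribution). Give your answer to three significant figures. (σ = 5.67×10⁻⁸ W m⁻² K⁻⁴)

At the subsolar point the surface absorbs S(1−A) and emits σT⁴ per unit area — no factor of 4, since only the local patch is in balance.
T = [9130 × 0.89 / 5.67×10⁻⁸]^(1/4) = (1.43×10¹¹)^(1/4) = 615 K.

T_ss ≈ 615 K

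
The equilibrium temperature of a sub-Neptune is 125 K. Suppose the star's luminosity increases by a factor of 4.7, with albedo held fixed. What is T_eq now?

T_eq ∝ L^(1/4) · d^(−1/2).
T′ = 125 × 4.7^(1/4) = 184 K.

T_eq ≈ 184 K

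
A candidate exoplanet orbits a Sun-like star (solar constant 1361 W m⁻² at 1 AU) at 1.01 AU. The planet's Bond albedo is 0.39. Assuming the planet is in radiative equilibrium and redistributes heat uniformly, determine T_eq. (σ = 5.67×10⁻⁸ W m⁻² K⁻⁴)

Flux at 1.01 AU: S = 1361/1.01² = 1330 W m⁻².
Energy balance: absorbed = emitted ⇒ πR²·S(1−A) = 4πR²·σT_eq⁴, so T_eq⁴ = S(1−A)/(4σ).
T_eq = [1330 × 0.61 / (4 × 5.67×10⁻⁸)]^(1/4) = (3.59×10⁹)^(1/4) = 245 K.

T_eq ≈ 245 K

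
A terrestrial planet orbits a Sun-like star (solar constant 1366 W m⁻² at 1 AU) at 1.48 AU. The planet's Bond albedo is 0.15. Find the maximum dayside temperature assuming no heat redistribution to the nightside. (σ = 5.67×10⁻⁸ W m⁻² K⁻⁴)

Flux at 1.48 AU: S = 1366/1.48² = 624 W m⁻².
With no redistribution each surface element balances locally: S(1−A) = σT⁴.
T = [624 × 0.85 / 5.67×10⁻⁸]^(1/4) = (9.35×10⁹)^(1/4) = 311 K.

T_ss ≈ 311 K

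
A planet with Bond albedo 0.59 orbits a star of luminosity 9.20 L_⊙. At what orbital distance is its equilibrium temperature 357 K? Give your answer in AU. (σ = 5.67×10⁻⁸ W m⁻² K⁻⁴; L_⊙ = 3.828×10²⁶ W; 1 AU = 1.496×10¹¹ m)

L = 9.20 × 3.828×10²⁶ = 3.52×10²⁷ W.
From T_eq⁴ = L(1−A)/(16πσd²): d = √[L(1−A)/(16πσT_eq⁴)].
d = √[3.52×10²⁷ × 0.41 / (16π × 5.67×10⁻⁸ × (357)⁴)] = 1.77×10¹¹ m = 1.18 AU.

d ≈ 1.18 AU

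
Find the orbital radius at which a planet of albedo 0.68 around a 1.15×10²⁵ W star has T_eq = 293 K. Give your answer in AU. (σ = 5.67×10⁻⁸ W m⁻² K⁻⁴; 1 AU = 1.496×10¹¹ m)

From T_eq⁴ = L(1−A)/(16πσd²): d = √[L(1−A)/(16πσT_eq⁴)].
d = √[1.15×10²⁵ × 0.32 / (16π × 5.67×10⁻⁸ × (293)⁴)] = 1.32×10¹⁰ m = 0.0885 AU.

d ≈ 0.0885 AU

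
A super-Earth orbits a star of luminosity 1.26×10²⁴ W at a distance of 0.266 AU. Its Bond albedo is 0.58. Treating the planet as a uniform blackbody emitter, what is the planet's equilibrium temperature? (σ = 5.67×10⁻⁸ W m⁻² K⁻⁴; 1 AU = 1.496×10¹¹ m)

d = 0.266 AU = 3.98×10¹⁰ m.
Flux: S = L/(4πd²) = 1.26×10²⁴/(4π×(3.98×10¹⁰)²) = 63.3 W m⁻².
Energy balance: absorbed = emitted ⇒ πR²·S(1−A) = 4πR²·σT_eq⁴, so T_eq⁴ = S(1−A)/(4σ).
T_eq = [63.3 × 0.42 / (4 × 5.67×10⁻⁸)]^(1/4) = (1.17×10⁸)^(1/4) = 104 K.

T_eq ≈ 104 K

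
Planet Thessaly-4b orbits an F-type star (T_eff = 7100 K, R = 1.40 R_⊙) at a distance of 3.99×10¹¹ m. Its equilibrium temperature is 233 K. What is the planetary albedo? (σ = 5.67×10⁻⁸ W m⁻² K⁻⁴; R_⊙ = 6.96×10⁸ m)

R_⋆ = 1.40 × 6.96×10⁸ = 9.74×10⁸ m.
L = 4πR_⋆²σT_⋆⁴ = 4π(9.74×10⁸)² × 5.67×10⁻⁸ × (7100)⁴ = 1.72×10²⁷ W.
S = L/(4πd²) = 859 W m⁻².
From T_eq⁴ = S(1−A)/(4σ): 1−A = 4σT_eq⁴/S.
1−A = 4 × 5.67×10⁻⁸ × (233)⁴ / 859 = 0.778.

A ≈ 0.22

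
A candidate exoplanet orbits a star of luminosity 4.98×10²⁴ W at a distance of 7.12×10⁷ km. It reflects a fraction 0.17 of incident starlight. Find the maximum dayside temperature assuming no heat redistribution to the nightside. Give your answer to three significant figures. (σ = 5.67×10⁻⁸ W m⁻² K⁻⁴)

d = 7.12×10⁷ km = 7.12×10¹⁰ m.
Flux: S = L/(4πd²) = 4.98×10²⁴/(4π×(7.12×10¹⁰)²) = 78.2 W m⁻².
With no redistribution each surface element balances locally: S(1−A) = σT⁴.
T = [78.2 × 0.83 / 5.67×10⁻⁸]^(1/4) = (1.14×10⁹)^(1/4) = 184 K.

T_ss ≈ 184 K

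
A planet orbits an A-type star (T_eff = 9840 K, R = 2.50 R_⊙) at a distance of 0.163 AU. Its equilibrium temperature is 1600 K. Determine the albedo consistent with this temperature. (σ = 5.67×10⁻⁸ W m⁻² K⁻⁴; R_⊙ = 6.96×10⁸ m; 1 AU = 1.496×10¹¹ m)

R_⋆ = 2.50 × 6.96×10⁸ = 1.74×10⁹ m.
d = 0.163 AU = 2.44×10¹⁰ m.
L = 4πR_⋆²σT_⋆⁴ = 4π(1.74×10⁹)² × 5.67×10⁻⁸ × (9840)⁴ = 2.02×10²⁸ W.
S = L/(4πd²) = 2.71×10⁶ W m⁻².
From T_eq⁴ = S(1−A)/(4σ): 1−A = 4σT_eq⁴/S.
1−A = 4 × 5.67×10⁻⁸ × (1600)⁴ / 2.71×10⁶ = 0.549.

A ≈ 0.45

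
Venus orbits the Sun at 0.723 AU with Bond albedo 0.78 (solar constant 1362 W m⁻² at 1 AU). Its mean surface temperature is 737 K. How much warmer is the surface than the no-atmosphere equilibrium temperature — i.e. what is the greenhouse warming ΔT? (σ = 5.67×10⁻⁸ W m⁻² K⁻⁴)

S = 1362/0.723² = 2606 W m⁻².
T_eq = [S(1−A)/(4σ)]^(1/4) = [2606×0.22/(4×5.67×10⁻⁸)]^(1/4) = 224.2 K.
ΔT = T_surf − T_eq = 737 − 224.2.

ΔT ≈ 512.8 K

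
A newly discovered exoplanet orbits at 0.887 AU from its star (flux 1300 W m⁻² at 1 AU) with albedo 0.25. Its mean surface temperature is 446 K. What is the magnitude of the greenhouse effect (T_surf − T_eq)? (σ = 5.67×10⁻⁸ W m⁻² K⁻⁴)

ΔT ≈ 174.1 K

S = 1300/0.887² = 1652 W m⁻².
T_eq = [S(1−A)/(4σ)]^(1/4) = [1652×0.75/(4×5.67×10⁻⁸)]^(1/4) = 271.9 K.
ΔT = T_surf − T_eq = 446 − 271.9.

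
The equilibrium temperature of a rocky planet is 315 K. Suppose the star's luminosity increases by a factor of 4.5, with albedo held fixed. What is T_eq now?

T_eq ≈ 459 K

T_eq ∝ L^(1/4) · d^(−1/2).
T′ = 315 × 4.5^(1/4) = 459 K.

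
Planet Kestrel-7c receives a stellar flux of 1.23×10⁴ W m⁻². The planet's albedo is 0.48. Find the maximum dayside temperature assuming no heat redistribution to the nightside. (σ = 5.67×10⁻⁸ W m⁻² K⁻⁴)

With no redistribution each surface element balances locally: S(1−A) = σT⁴.
T = [1.23×10⁴ × 0.52 / 5.67×10⁻⁸]^(1/4) = (1.13×10¹¹)^(1/4) = 580 K.

T_ss ≈ 580 K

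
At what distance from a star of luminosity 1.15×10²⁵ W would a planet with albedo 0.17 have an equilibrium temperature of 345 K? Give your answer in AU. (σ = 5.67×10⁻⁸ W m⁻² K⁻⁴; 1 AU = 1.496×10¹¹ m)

From T_eq⁴ = L(1−A)/(16πσd²): d = √[L(1−A)/(16πσT_eq⁴)].
d = √[1.15×10²⁵ × 0.83 / (16π × 5.67×10⁻⁸ × (345)⁴)] = 1.54×10¹⁰ m = 0.103 AU.

d ≈ 0.103 AU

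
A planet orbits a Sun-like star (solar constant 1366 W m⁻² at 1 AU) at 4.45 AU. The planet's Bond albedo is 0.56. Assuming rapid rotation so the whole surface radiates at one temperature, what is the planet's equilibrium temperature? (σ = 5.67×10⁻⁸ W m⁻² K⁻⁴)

Flux at 4.45 AU: S = 1366/4.45² = 69.0 W m⁻².
Energy balance: absorbed = emitted ⇒ πR²·S(1−A) = 4πR²·σT_eq⁴, so T_eq⁴ = S(1−A)/(4σ).
T_eq = [69.0 × 0.44 / (4 × 5.67×10⁻⁸)]^(1/4) = (1.34×10⁸)^(1/4) = 108 K.

T_eq ≈ 108 K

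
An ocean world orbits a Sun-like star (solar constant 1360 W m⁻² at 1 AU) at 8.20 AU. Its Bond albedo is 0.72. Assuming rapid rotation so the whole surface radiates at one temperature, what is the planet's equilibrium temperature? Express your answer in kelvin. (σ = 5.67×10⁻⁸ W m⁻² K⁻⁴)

T_eq ≈ 70.7 K

Flux at 8.20 AU: S = 1360/8.20² = 20.2 W m⁻².
Energy balance: absorbed = emitted ⇒ πR²·S(1−A) = 4πR²·σT_eq⁴, so T_eq⁴ = S(1−A)/(4σ).
T_eq = [20.2 × 0.28 / (4 × 5.67×10⁻⁸)]^(1/4) = (2.50×10⁷)^(1/4) = 70.7 K.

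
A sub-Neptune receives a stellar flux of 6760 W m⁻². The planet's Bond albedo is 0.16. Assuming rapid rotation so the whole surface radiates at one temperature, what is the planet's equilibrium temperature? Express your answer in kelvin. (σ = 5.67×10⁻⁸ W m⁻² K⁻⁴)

T_eq ≈ 398 K

Energy balance: absorbed = emitted ⇒ πR²·S(1−A) = 4πR²·σT_eq⁴, so T_eq⁴ = S(1−A)/(4σ).
T_eq = [6760 × 0.84 / (4 × 5.67×10⁻⁸)]^(1/4) = (2.50×10¹⁰)^(1/4) = 398 K.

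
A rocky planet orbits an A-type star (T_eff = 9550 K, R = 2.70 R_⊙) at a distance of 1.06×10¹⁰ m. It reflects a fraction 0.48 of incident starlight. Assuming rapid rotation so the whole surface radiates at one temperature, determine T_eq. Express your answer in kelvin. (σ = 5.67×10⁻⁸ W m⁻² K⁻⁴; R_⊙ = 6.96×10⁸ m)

T_eq ≈ 2410 K

R_⋆ = 2.70 × 6.96×10⁸ = 1.88×10⁹ m.
L = 4πR_⋆²σT_⋆⁴ = 4π(1.88×10⁹)² × 5.67×10⁻⁸ × (9550)⁴ = 2.09×10²⁸ W.
S = L/(4πd²) = 1.48×10⁷ W m⁻².
Energy balance: absorbed = emitted ⇒ πR²·S(1−A) = 4πR²·σT_eq⁴, so T_eq⁴ = S(1−A)/(4σ).
T_eq = [1.48×10⁷ × 0.52 / (4 × 5.67×10⁻⁸)]^(1/4) = (3.40×10¹³)^(1/4) = 2410 K.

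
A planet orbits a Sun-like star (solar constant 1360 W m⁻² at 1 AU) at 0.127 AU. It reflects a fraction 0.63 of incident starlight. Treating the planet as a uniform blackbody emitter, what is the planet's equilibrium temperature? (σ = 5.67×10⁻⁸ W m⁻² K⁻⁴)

T_eq ≈ 609 K

Flux at 0.127 AU: S = 1360/0.127² = 8.43×10⁴ W m⁻².
Energy balance: absorbed = emitted ⇒ πR²·S(1−A) = 4πR²·σT_eq⁴, so T_eq⁴ = S(1−A)/(4σ).
T_eq = [8.43×10⁴ × 0.37 / (4 × 5.67×10⁻⁸)]^(1/4) = (1.38×10¹¹)^(1/4) = 609 K.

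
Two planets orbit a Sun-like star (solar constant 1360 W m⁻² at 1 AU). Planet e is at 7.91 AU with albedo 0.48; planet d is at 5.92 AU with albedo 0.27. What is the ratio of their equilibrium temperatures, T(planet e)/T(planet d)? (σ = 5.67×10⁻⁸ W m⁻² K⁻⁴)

T₁/T₂ ≈ 0.795

T_eq = [S₀(1−A)/(4σd²)]^(1/4), so T ∝ (1−A)^(1/4) / √d.
T₁ = [1360×0.52/(4×5.67×10⁻⁸×7.91²)]^(1/4) = 84.02 K.
T₂ = [1360×0.73/(4×5.67×10⁻⁸×5.92²)]^(1/4) = 105.72 K.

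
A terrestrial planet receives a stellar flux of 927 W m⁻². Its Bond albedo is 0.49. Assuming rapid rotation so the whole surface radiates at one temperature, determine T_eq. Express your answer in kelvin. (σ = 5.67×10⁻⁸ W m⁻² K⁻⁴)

Energy balance: absorbed = emitted ⇒ πR²·S(1−A) = 4πR²·σT_eq⁴, so T_eq⁴ = S(1−A)/(4σ).
T_eq = [927 × 0.51 / (4 × 5.67×10⁻⁸)]^(1/4) = (2.08×10⁹)^(1/4) = 214 K.

T_eq ≈ 214 K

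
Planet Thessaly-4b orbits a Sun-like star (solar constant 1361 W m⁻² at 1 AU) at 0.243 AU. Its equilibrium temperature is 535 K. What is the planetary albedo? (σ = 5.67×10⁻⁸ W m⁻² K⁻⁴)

A ≈ 0.19

Flux at 0.243 AU: S = 1361/0.243² = 2.30×10⁴ W m⁻².
From T_eq⁴ = S(1−A)/(4σ): 1−A = 4σT_eq⁴/S.
1−A = 4 × 5.67×10⁻⁸ × (535)⁴ / 2.30×10⁴ = 0.806.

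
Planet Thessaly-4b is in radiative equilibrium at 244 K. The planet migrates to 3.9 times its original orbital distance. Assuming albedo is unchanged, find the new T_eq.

T_eq ≈ 124 K

T_eq ∝ L^(1/4) · d^(−1/2).
T′ = 244 / 3.9^(1/2) = 124 K.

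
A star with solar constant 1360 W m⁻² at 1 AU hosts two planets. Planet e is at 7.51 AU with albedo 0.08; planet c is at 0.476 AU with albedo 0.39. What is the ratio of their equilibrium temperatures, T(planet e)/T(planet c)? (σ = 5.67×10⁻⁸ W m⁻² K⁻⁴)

T₁/T₂ ≈ 0.279

T_eq = [S₀(1−A)/(4σd²)]^(1/4), so T ∝ (1−A)^(1/4) / √d.
T₁ = [1360×0.92/(4×5.67×10⁻⁸×7.51²)]^(1/4) = 99.45 K.
T₂ = [1360×0.61/(4×5.67×10⁻⁸×0.476²)]^(1/4) = 356.45 K.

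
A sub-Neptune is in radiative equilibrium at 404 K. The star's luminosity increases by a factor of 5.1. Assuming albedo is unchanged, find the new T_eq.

T_eq ≈ 607 K

T_eq ∝ L^(1/4) · d^(−1/2).
T′ = 404 × 5.1^(1/4) = 607 K.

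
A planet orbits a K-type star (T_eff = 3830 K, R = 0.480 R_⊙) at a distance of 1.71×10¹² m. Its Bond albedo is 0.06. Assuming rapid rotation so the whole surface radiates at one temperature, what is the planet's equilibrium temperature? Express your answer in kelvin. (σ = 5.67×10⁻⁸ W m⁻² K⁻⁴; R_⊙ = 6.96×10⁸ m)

T_eq ≈ 37.3 K

R_⋆ = 0.480 × 6.96×10⁸ = 3.34×10⁸ m.
L = 4πR_⋆²σT_⋆⁴ = 4π(3.34×10⁸)² × 5.67×10⁻⁸ × (3830)⁴ = 1.71×10²⁵ W.
S = L/(4πd²) = 0.466 W m⁻².
Energy balance: absorbed = emitted ⇒ πR²·S(1−A) = 4πR²·σT_eq⁴, so T_eq⁴ = S(1−A)/(4σ).
T_eq = [0.466 × 0.94 / (4 × 5.67×10⁻⁸)]^(1/4) = (1.93×10⁶)^(1/4) = 37.3 K.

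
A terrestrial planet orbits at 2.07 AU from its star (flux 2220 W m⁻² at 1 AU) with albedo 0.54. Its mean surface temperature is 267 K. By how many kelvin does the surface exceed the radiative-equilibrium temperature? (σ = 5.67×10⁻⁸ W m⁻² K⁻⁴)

ΔT ≈ 87.0 K

S = 2220/2.07² = 518.1 W m⁻².
T_eq = [S(1−A)/(4σ)]^(1/4) = [518.1×0.46/(4×5.67×10⁻⁸)]^(1/4) = 180.0 K.
ΔT = T_surf − T_eq = 267 − 180.0.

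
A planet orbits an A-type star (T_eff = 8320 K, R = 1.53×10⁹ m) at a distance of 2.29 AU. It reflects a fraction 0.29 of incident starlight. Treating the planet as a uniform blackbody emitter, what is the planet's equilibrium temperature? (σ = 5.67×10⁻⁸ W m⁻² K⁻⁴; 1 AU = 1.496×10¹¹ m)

d = 2.29 AU = 3.43×10¹¹ m.
L = 4πR_⋆²σT_⋆⁴ = 4π(1.53×10⁹)² × 5.67×10⁻⁸ × (8320)⁴ = 7.99×10²⁷ W.
S = L/(4πd²) = 5420 W m⁻².
Energy balance: absorbed = emitted ⇒ πR²·S(1−A) = 4πR²·σT_eq⁴, so T_eq⁴ = S(1−A)/(4σ).
T_eq = [5420 × 0.71 / (4 × 5.67×10⁻⁸)]^(1/4) = (1.70×10¹⁰)^(1/4) = 361 K.

T_eq ≈ 361 K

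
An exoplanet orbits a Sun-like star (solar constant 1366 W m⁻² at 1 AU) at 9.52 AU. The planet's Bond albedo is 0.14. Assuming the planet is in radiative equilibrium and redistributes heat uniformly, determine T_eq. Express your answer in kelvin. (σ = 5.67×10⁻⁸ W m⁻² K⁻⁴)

T_eq ≈ 86.9 K

Flux at 9.52 AU: S = 1366/9.52² = 15.1 W m⁻².
Energy balance: absorbed = emitted ⇒ πR²·S(1−A) = 4πR²·σT_eq⁴, so T_eq⁴ = S(1−A)/(4σ).
T_eq = [15.1 × 0.86 / (4 × 5.67×10⁻⁸)]^(1/4) = (5.72×10⁷)^(1/4) = 86.9 K.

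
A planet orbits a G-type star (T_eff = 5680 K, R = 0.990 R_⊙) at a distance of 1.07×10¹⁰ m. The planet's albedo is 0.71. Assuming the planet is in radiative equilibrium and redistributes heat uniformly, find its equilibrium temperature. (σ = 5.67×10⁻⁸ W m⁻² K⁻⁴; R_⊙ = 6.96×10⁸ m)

T_eq ≈ 748 K

R_⋆ = 0.990 × 6.96×10⁸ = 6.89×10⁸ m.
L = 4πR_⋆²σT_⋆⁴ = 4π(6.89×10⁸)² × 5.67×10⁻⁸ × (5680)⁴ = 3.52×10²⁶ W.
S = L/(4πd²) = 2.45×10⁵ W m⁻².
Energy balance: absorbed = emitted ⇒ πR²·S(1−A) = 4πR²·σT_eq⁴, so T_eq⁴ = S(1−A)/(4σ).
T_eq = [2.45×10⁵ × 0.29 / (4 × 5.67×10⁻⁸)]^(1/4) = (3.13×10¹¹)^(1/4) = 748 K.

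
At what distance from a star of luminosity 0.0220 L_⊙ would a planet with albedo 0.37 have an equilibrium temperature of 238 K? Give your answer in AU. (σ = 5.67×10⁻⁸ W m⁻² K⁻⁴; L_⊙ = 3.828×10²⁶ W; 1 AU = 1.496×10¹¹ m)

d ≈ 0.161 AU

L = 0.0220 × 3.828×10²⁶ = 8.42×10²⁴ W.
From T_eq⁴ = L(1−A)/(16πσd²): d = √[L(1−A)/(16πσT_eq⁴)].
d = √[8.42×10²⁴ × 0.63 / (16π × 5.67×10⁻⁸ × (238)⁴)] = 2.41×10¹⁰ m = 0.161 AU.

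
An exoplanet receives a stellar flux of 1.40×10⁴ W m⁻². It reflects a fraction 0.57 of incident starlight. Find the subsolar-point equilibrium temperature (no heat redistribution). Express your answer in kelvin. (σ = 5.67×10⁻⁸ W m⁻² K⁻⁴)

T_ss ≈ 571 K

At the subsolar point the surface absorbs S(1−A) and emits σT⁴ per unit area — no factor of 4, since only the local patch is in balance.
T = [1.40×10⁴ × 0.43 / 5.67×10⁻⁸]^(1/4) = (1.06×10¹¹)^(1/4) = 571 K.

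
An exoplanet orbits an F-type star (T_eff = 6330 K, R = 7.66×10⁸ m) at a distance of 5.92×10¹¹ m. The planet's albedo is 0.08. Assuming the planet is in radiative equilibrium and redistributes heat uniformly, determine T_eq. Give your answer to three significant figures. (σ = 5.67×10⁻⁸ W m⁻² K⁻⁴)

T_eq ≈ 158 K

L = 4πR_⋆²σT_⋆⁴ = 4π(7.66×10⁸)² × 5.67×10⁻⁸ × (6330)⁴ = 6.71×10²⁶ W.
S = L/(4πd²) = 152 W m⁻².
Energy balance: absorbed = emitted ⇒ πR²·S(1−A) = 4πR²·σT_eq⁴, so T_eq⁴ = S(1−A)/(4σ).
T_eq = [152 × 0.92 / (4 × 5.67×10⁻⁸)]^(1/4) = (6.18×10⁸)^(1/4) = 158 K.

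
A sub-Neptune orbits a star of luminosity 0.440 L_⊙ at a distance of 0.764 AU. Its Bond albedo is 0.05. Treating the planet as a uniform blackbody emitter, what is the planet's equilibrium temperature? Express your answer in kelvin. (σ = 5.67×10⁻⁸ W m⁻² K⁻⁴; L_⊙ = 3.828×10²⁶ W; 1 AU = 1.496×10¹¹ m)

T_eq ≈ 256 K

d = 0.764 AU = 1.14×10¹¹ m.
L = 0.440 × 3.828×10²⁶ = 1.68×10²⁶ W.
Flux: S = L/(4πd²) = 1.68×10²⁶/(4π×(1.14×10¹¹)²) = 1030 W m⁻².
Energy balance: absorbed = emitted ⇒ πR²·S(1−A) = 4πR²·σT_eq⁴, so T_eq⁴ = S(1−A)/(4σ).
T_eq = [1030 × 0.95 / (4 × 5.67×10⁻⁸)]^(1/4) = (4.30×10⁹)^(1/4) = 256 K.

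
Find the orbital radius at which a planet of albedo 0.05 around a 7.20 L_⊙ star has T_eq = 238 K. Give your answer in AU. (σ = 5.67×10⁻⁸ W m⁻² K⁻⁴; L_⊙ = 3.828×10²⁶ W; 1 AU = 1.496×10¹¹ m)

d ≈ 3.58 AU

L = 7.20 × 3.828×10²⁶ = 2.76×10²⁷ W.
From T_eq⁴ = L(1−A)/(16πσd²): d = √[L(1−A)/(16πσT_eq⁴)].
d = √[2.76×10²⁷ × 0.95 / (16π × 5.67×10⁻⁸ × (238)⁴)] = 5.35×10¹¹ m = 3.58 AU.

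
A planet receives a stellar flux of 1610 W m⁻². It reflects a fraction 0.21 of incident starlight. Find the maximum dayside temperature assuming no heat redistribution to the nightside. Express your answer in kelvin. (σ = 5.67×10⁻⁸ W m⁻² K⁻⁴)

T_ss ≈ 387 K

With no redistribution each surface element balances locally: S(1−A) = σT⁴.
T = [1610 × 0.79 / 5.67×10⁻⁸]^(1/4) = (2.24×10¹⁰)^(1/4) = 387 K.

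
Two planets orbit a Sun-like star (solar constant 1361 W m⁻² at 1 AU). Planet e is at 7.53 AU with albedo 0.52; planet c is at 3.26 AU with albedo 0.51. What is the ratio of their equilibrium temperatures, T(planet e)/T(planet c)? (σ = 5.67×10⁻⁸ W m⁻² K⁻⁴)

T_eq = [S₀(1−A)/(4σd²)]^(1/4), so T ∝ (1−A)^(1/4) / √d.
T₁ = [1361×0.48/(4×5.67×10⁻⁸×7.53²)]^(1/4) = 84.42 K.
T₂ = [1361×0.49/(4×5.67×10⁻⁸×3.26²)]^(1/4) = 128.97 K.

T₁/T₂ ≈ 0.655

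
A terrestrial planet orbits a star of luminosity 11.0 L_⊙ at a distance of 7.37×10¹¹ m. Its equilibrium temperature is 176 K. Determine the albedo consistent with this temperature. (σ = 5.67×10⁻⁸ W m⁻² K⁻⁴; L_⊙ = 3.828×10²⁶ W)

A ≈ 0.65

L = 11.0 × 3.828×10²⁶ = 4.21×10²⁷ W.
Flux: S = L/(4πd²) = 4.21×10²⁷/(4π×(7.37×10¹¹)²) = 617 W m⁻².
From T_eq⁴ = S(1−A)/(4σ): 1−A = 4σT_eq⁴/S.
1−A = 4 × 5.67×10⁻⁸ × (176)⁴ / 617 = 0.353.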